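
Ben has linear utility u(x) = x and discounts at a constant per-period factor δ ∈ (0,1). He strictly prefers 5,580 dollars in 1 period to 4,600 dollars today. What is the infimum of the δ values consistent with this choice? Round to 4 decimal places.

δ > 0.8244

Comparing present values: 4600 < δ·5580.
So δ > 4600/5580 = 0.82437.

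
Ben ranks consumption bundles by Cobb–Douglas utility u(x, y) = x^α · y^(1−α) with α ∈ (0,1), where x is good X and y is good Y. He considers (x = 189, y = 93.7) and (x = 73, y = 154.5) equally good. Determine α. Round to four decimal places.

The Cobb–Douglas utilities coincide, so 189^α·93.7^(1−α) = 73^α·154.5^(1−α).
(189/73)^α = (154.5/93.7)^(1−α); take logs: α·ln(189/73) = (1−α)·ln(154.5/93.7), i.e. α·0.9512876 = (1−α)·0.5000959.
With A = 0.9512876 and B = 0.5000959: α·A = (1−α)·B, so α = B/(A+B) = 0.5000959/1.4513835 ≈ 0.3446.

α ≈ 0.3446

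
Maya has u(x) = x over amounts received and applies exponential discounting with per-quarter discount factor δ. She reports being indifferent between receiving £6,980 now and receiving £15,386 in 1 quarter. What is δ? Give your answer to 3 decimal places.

The payoff in 1 quarter is discounted by δ, so u(6980) = δ·u(15386) and δ = u(6980)/u(15386).
With u(x) = x: δ = 6980/15386 = 0.45366.

δ ≈ 0.454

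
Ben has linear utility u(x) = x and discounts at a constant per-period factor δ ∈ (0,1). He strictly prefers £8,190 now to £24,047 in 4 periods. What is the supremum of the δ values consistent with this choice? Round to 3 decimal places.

δ < 0.764

Comparing present values: 8190 > δ^4·24047.
Dividing by 24047: δ^4 < 0.34058. Both sides are positive, so the 4th root keeps the direction.
δ < 0.34058^(1/4) = 0.764.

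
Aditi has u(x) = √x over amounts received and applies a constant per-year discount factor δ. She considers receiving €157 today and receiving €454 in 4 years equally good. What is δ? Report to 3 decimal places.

Indifference means u(157) = δ^4 · u(454), so δ^4 = u(157)/u(454).
With u(x) = √x: δ^4 = √157/√454 = √(157/454) = 0.58806.
Taking the 4th root: δ = 0.58806^(1/4) ≈ 0.876.

δ ≈ 0.876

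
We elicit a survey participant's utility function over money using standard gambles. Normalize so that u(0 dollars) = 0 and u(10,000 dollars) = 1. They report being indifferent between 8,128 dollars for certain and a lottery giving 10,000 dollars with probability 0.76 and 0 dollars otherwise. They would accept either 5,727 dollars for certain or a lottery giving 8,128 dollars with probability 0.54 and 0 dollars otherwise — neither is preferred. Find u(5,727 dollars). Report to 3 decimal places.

0.410

First, u(8,128 dollars) = 0.76·u(10,000 dollars) + 0.24·u(0 dollars) = 0.76.
Then u(5,727 dollars) = 0.54·u(8,128 dollars) + 0.46·u(0 dollars) = 0.54·0.76 + 0.46·0.00 = 0.4104.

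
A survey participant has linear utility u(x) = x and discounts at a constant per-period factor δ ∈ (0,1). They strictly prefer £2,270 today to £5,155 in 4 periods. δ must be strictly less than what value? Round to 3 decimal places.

δ < 0.815

The preference means 2270 > δ^4·5155.
Dividing by 5155: δ^4 < 0.44035. Both sides are positive, so the 4th root keeps the direction.
δ < 0.44035^(1/4) = 0.815.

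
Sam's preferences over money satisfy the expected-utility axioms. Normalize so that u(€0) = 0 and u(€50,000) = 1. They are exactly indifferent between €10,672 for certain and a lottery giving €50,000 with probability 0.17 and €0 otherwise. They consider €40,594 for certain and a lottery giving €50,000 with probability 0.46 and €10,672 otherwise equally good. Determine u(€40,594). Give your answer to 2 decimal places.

0.55

The first gamble pins u(€10,672): it must equal 0.17·1 + 0.83·0 = 0.17.
Chaining: u(€40,594) = 0.46·1.00 + 0.54·0.17 = 0.5518.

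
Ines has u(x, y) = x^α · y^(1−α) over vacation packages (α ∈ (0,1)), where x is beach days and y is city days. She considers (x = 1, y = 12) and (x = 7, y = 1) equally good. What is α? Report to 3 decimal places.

α ≈ 0.561

Indifference: 1^α · 12^(1−α) = 7^α · 1^(1−α).
Taking logs: α·ln 1 + (1−α)·ln 12 = α·ln 7 + (1−α)·ln 1, i.e. α·-1.945910 = (1−α)·-2.484907.
With A = -1.945910 and B = -2.484907: α·A = (1−α)·B, so α = B/(A+B) = -2.484907/-4.430817 ≈ 0.561.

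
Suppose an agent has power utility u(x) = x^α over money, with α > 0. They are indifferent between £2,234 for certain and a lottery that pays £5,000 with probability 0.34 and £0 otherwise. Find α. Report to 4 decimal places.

Since u(0) = 0, the lottery's EU is 0.34·5000^α.
Indifference: 2234^α = 0.34·5000^α, so (2234/5000)^α = 0.34.
Take logs: α = ln 0.34 / ln(2234/5000) ≈ 1.339065.

α ≈ 1.3391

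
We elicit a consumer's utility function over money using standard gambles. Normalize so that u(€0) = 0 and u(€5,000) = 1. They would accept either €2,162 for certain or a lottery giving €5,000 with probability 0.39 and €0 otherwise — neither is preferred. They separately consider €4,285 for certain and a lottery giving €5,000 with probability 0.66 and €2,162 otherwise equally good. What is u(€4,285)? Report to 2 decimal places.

0.79

The first gamble pins u(€2,162): it must equal 0.39·1 + 0.61·0 = 0.39.
The second indifference gives u(€4,285) = 0.66·u(€5,000) + 0.34·u(€2,162) = 0.66·1.00 + 0.34·0.39 = 0.7926.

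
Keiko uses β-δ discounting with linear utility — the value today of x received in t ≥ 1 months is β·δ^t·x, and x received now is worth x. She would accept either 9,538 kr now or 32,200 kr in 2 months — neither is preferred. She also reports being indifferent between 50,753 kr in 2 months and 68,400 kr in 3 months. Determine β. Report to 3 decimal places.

The second indifference involves only future payoffs, so β cancels: β·δ^2·50753 = β·δ^3·68400, giving δ = 50753/68400 = 0.74200.
Now use the now-vs-future pair: 9538 = β·δ^2·32200 gives β = 9538/(0.55057·32200) ≈ 0.538.

β ≈ 0.538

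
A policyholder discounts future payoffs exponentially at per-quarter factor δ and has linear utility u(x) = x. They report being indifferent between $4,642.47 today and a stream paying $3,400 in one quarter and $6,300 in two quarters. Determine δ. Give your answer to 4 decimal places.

δ ≈ 0.6300

Present value of the stream is 3400·δ + 6300·δ². Indifference gives 3400δ + 6300δ² = 4642.47.
So 6300δ² + 3400δ − 4642.47 = 0.
By the quadratic formula (taking the positive root), δ = (−3400 + √128550244.00) / 12600 ≈ 0.6300.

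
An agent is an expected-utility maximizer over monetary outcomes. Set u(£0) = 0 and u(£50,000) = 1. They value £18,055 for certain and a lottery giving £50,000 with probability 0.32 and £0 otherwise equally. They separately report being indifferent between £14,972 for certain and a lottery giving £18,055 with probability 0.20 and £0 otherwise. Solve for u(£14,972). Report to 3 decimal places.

0.064

From the first indifference, u(£18,055) = 0.32·u(£50,000) + 0.68·u(£0) = 0.32·1 + 0.68·0 = 0.32.
Then u(£14,972) = 0.20·u(£18,055) + 0.80·u(£0) = 0.20·0.32 + 0.80·0.00 = 0.0640.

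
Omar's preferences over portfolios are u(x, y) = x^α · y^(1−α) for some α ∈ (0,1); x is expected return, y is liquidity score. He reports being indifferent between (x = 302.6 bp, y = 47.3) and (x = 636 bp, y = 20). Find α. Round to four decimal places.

α ≈ 0.5368

Set the two utilities equal: 302.6^α·47.3^(1−α) = 636^α·20^(1−α).
(302.6/636)^α = (20/47.3)^(1−α); take logs: α·ln(302.6/636) = (1−α)·ln(20/47.3), i.e. α·-0.7427868 = (1−α)·-0.8607780.
So α/(1−α) = (-0.8607780)/(-0.7427868) = 1.1588493, and α = 1.1588493/2.1588493 ≈ 0.5368.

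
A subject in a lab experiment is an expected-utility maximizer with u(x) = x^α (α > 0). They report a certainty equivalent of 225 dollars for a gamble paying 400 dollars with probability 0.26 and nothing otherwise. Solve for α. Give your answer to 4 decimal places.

α ≈ 2.3413

EU(lottery) = 0.26·400^α + 0.74·0 = 0.26·400^α.
Equating: 225^α = 0.26·400^α, i.e. 0.5625^α = 0.26.
Taking logs: α·ln(225/400) = ln(0.26), so α = -1.3470736 / -0.5753641 ≈ 2.3413.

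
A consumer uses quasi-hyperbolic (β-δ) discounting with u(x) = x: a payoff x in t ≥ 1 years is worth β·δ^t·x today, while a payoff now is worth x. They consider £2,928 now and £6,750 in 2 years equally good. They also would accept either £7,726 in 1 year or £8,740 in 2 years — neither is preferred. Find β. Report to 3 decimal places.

From the later pair, β·δ^1·7726 = β·δ^2·8740; dividing through, δ = 7726/8740 = 0.88398.
Substituting δ into 2928 = β·δ^2·6750: β = 2928/(5274.610) ≈ 0.555.

β ≈ 0.555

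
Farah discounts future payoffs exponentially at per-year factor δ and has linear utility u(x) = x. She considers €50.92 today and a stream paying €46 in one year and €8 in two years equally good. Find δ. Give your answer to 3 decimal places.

Equating present values: 50.92 = 46δ + 8δ².
That is, 8δ² + 46δ − 50.92 = 0, a quadratic in δ.
The positive root is δ = [−46 + √(46² + 4·8·50.92)] / (2·8) = (−46 + 61.200)/16 ≈ 0.950.

δ ≈ 0.950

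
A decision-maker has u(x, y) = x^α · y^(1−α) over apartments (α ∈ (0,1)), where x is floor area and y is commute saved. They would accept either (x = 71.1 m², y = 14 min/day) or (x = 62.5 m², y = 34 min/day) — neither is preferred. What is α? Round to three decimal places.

The Cobb–Douglas utilities coincide, so 71.1^α·14^(1−α) = 62.5^α·34^(1−α).
Taking logs: α·ln 71.1 + (1−α)·ln 14 = α·ln 62.5 + (1−α)·ln 34, i.e. α·0.128921 = (1−α)·0.887303.
With A = 0.128921 and B = 0.887303: α·A = (1−α)·B, so α = B/(A+B) = 0.887303/1.016224 ≈ 0.873.

α ≈ 0.873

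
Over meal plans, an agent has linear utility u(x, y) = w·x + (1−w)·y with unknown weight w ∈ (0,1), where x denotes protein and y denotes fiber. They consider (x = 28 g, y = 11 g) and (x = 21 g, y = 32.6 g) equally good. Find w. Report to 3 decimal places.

Indifference: w·28 + (1−w)·11 = w·21 + (1−w)·32.6.
Collecting terms: w·7 = (1−w)·21.6.
Hence w = 21.6/(7+21.6) = 21.6/28.6 = 0.755.

w = 0.755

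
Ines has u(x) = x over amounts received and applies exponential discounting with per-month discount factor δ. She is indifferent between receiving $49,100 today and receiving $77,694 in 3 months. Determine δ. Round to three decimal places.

The payoff in 3 months is discounted by δ^3, so u(49100) = δ^3·u(77694) and δ^3 = u(49100)/u(77694).
With u(x) = x: δ^3 = 49100/77694 = 0.63197.
So δ = 0.63197^(1/3) ≈ 0.858.

δ ≈ 0.858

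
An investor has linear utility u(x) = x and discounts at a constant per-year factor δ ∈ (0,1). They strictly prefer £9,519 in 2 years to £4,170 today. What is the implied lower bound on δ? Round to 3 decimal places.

Under u(x) = x this choice says 4170 < δ^2·9519.
Dividing by 9519: δ^2 > 0.43807. Both sides are positive, so the square root keeps the direction.
δ > 0.43807^(1/2) = 0.662.

δ > 0.662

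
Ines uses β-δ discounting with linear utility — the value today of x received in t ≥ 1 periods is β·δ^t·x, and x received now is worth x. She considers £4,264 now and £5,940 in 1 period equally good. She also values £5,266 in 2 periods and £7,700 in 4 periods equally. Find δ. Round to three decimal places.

Both payoffs in the second observation are in the future, so β drops out: δ^2·5266 = δ^4·7700 ⇒ δ^2 = 5266/7700 = 0.68390, so δ = 0.82698.

δ ≈ 0.827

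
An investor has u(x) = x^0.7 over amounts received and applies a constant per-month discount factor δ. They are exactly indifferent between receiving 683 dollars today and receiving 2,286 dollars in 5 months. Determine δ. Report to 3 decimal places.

δ ≈ 0.844

Equating discounted utilities: u(683) = δ^5·u(2286) ⇒ δ^5 = u(683)/u(2286).
With u(x) = x^0.7: δ^5 = 683^0.7/2286^0.7 = (683/2286)^0.7 = 0.42928.
So δ = 0.42928^(1/5) ≈ 0.844.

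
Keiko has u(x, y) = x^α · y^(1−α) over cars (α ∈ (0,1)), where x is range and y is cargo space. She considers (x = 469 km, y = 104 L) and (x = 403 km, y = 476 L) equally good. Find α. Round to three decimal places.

The Cobb–Douglas utilities coincide, so 469^α·104^(1−α) = 403^α·476^(1−α).
(469/403)^α = (476/104)^(1−α); take logs: α·ln(469/403) = (1−α)·ln(476/104), i.e. α·0.151666 = (1−α)·1.521027.
So α/(1−α) = (1.521027)/(0.151666) = 10.028794, and α = 10.028794/11.028794 ≈ 0.909.

α ≈ 0.909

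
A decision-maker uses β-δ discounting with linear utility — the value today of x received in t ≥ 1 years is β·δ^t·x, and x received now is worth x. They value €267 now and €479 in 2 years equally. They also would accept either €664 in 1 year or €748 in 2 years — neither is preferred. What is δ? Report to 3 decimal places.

Both payoffs in the second observation are in the future, so β drops out: δ^1·664 = δ^2·748 ⇒ δ = 664/748 = 0.88770.

δ ≈ 0.888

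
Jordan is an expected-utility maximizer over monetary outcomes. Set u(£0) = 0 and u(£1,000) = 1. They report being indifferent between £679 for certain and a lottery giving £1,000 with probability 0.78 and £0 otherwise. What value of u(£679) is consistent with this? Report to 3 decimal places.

By the standard-gamble method, u(£679) is just the indifference probability on the best outcome: 0.78.

0.780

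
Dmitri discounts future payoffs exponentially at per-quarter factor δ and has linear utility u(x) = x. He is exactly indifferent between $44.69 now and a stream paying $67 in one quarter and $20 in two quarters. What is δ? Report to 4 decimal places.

δ ≈ 0.5700

The stream is worth 67δ + 20δ² today, so 67δ + 20δ² = 44.69.
Rearranged: 20δ² + 67δ − 44.69 = 0.
By the quadratic formula (taking the positive root), δ = (−67 + √8064.20) / 40 ≈ 0.5700.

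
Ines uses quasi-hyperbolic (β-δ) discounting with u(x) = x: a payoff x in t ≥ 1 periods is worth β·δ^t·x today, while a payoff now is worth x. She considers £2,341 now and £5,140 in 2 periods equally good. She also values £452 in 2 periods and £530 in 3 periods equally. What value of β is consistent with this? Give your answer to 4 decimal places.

β ≈ 0.6262

Both payoffs in the second observation are in the future, so β drops out: δ^2·452 = δ^3·530 ⇒ δ = 452/530 = 0.85283.
Substituting δ into 2341 = β·δ^2·5140: β = 2341/(3738.421) ≈ 0.6262.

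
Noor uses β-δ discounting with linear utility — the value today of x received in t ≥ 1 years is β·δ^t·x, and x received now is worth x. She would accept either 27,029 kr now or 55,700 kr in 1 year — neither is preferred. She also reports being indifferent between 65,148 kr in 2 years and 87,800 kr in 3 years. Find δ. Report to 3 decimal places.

From the later pair, β·δ^2·65148 = β·δ^3·87800; dividing through, δ = 65148/87800 = 0.74200.

δ ≈ 0.742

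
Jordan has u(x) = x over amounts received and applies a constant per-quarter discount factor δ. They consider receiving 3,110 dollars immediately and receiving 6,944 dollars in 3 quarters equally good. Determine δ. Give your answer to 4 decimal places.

Equating discounted utilities: u(3110) = δ^3·u(6944) ⇒ δ^3 = u(3110)/u(6944).
With u(x) = x: δ^3 = 3110/6944 = 0.44787.
Taking the cube root: δ = 0.44787^(1/3) ≈ 0.7651.

δ ≈ 0.7651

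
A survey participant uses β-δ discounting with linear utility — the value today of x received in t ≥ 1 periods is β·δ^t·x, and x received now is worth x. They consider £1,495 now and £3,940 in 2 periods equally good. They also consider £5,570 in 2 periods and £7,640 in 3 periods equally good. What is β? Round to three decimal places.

Both payoffs in the second observation are in the future, so β drops out: δ^2·5570 = δ^3·7640 ⇒ δ = 5570/7640 = 0.72906.
Substituting δ into 1495 = β·δ^2·3940: β = 1495/(2094.208) ≈ 0.714.

β ≈ 0.714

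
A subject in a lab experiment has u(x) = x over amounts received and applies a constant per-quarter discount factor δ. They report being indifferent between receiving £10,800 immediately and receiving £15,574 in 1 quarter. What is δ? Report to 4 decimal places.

Equating discounted utilities: u(10800) = δ·u(15574) ⇒ δ = u(10800)/u(15574).
With u(x) = x: δ = 10800/15574 = 0.69346.

δ ≈ 0.6935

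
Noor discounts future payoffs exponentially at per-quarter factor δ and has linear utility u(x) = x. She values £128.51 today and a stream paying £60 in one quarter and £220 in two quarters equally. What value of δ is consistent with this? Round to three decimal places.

Equating present values: 128.51 = 60δ + 220δ².
Rearranged: 220δ² + 60δ − 128.51 = 0.
δ = (−60 + √(60² + 4·220·128.51)) / (2·220) = (−60 + √116688.80) / 440 ≈ 0.640.

δ ≈ 0.640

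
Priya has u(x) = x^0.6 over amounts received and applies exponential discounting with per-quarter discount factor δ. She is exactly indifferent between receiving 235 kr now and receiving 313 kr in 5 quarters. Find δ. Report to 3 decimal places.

The payoff in 5 quarters is discounted by δ^5, so u(235) = δ^5·u(313) and δ^5 = u(235)/u(313).
Since u(x) = x^0.6, δ^5 = (235/313)^0.6 = 0.75080^0.6 = 0.84200.
Hence δ = (0.84200)^(1/5) = 0.96619.

δ ≈ 0.966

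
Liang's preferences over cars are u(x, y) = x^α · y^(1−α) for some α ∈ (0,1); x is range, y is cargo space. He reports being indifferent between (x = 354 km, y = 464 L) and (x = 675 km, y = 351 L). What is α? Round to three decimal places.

The Cobb–Douglas utilities coincide, so 354^α·464^(1−α) = 675^α·351^(1−α).
Rearrange to (354/675)^α = (351/464)^(1−α) and take logs: α·-0.645416 = (1−α)·-0.279098.
So α/(1−α) = (-0.279098)/(-0.645416) = 0.432431, and α = 0.432431/1.432431 ≈ 0.302.

α ≈ 0.302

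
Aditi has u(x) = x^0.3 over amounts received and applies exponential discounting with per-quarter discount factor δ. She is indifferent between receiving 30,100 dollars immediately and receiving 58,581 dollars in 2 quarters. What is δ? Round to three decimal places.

δ ≈ 0.905

The payoff in 2 quarters is discounted by δ^2, so u(30100) = δ^2·u(58581) and δ^2 = u(30100)/u(58581).
Since u(x) = x^0.3, δ^2 = (30100/58581)^0.3 = 0.51382^0.3 = 0.81892.
Taking the square root: δ = 0.81892^(1/2) ≈ 0.905.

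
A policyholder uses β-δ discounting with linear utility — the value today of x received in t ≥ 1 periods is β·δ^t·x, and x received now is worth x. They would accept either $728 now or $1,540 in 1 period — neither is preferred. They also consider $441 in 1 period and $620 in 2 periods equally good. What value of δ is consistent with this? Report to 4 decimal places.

δ ≈ 0.7113

From the later pair, β·δ^1·441 = β·δ^2·620; dividing through, δ = 441/620 = 0.71129.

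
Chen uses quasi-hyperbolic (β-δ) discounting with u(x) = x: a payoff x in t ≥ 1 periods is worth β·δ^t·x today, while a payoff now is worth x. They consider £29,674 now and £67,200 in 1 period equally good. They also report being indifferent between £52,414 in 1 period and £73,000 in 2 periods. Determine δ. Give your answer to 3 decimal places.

δ ≈ 0.718

Both payoffs in the second observation are in the future, so β drops out: δ^1·52414 = δ^2·73000 ⇒ δ = 52414/73000 = 0.71800.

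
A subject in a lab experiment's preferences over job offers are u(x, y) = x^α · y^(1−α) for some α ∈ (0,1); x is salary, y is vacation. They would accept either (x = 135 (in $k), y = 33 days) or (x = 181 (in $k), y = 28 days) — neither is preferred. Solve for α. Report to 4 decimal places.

Set the two utilities equal: 135^α·33^(1−α) = 181^α·28^(1−α).
(135/181)^α = (28/33)^(1−α); take logs: α·ln(135/181) = (1−α)·ln(28/33), i.e. α·-0.2932223 = (1−α)·-0.1643031.
With A = -0.2932223 and B = -0.1643031: α·A = (1−α)·B, so α = B/(A+B) = -0.1643031/-0.4575254 ≈ 0.3591.

α ≈ 0.3591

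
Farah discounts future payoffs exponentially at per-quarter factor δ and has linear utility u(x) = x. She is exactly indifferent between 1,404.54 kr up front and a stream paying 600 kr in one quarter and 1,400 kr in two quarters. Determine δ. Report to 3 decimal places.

δ ≈ 0.810

Equating present values: 1404.54 = 600δ + 1400δ².
Rearranged: 1400δ² + 600δ − 1404.54 = 0.
By the quadratic formula (taking the positive root), δ = (−600 + √8225424.00) / 2800 ≈ 0.810.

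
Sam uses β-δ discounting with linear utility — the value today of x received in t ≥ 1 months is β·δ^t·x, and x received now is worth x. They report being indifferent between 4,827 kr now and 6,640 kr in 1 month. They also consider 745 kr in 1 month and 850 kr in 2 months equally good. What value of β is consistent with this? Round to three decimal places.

The second indifference involves only future payoffs, so β cancels: β·δ^1·745 = β·δ^2·850, giving δ = 745/850 = 0.87647.
The first indifference: 4827 = β·δ·6640, so β = 4827/(δ·6640) = 4827/(0.87647·6640) ≈ 0.829.

β ≈ 0.829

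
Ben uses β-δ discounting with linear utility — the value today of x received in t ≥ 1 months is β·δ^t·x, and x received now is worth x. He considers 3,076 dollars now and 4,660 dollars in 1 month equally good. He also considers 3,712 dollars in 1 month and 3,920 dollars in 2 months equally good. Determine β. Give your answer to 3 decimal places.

The second indifference involves only future payoffs, so β cancels: β·δ^1·3712 = β·δ^2·3920, giving δ = 3712/3920 = 0.94694.
The first indifference: 3076 = β·δ·4660, so β = 3076/(δ·4660) = 3076/(0.94694·4660) ≈ 0.697.

β ≈ 0.697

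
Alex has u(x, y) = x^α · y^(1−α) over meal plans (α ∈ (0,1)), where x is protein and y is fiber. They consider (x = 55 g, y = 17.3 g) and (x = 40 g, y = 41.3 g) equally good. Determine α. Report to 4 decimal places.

The Cobb–Douglas utilities coincide, so 55^α·17.3^(1−α) = 40^α·41.3^(1−α).
Taking logs: α·ln 55 + (1−α)·ln 17.3 = α·ln 40 + (1−α)·ln 41.3, i.e. α·0.3184537 = (1−α)·0.8701560.
So α/(1−α) = (0.8701560)/(0.3184537) = 2.7324412, and α = 2.7324412/3.7324412 ≈ 0.7321.

α ≈ 0.7321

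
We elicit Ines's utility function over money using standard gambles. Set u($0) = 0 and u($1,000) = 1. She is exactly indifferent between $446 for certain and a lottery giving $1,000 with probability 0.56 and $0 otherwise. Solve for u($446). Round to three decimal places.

By the standard-gamble method, u($446) is just the indifference probability on the best outcome: 0.56.

0.560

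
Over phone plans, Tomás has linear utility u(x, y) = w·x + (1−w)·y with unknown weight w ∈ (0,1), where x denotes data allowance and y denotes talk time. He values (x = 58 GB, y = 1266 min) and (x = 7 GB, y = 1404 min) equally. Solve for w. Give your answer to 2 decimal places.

Indifference: w·58 + (1−w)·1266 = w·7 + (1−w)·1404.
Rearranging, 51·w − 138·(1−w) = 0.
Hence w = 138/(51+138) = 138/189 = 0.73.

w = 0.73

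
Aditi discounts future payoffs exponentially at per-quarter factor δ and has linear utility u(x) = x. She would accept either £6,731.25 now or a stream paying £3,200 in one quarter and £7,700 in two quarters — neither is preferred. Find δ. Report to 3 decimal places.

δ ≈ 0.750

Present value of the stream is 3200·δ + 7700·δ². Indifference gives 3200δ + 7700δ² = 6731.25.
Rearranged: 7700δ² + 3200δ − 6731.25 = 0.
δ = (−3200 + √(3200² + 4·7700·6731.25)) / (2·7700) = (−3200 + √217562500.00) / 15400 ≈ 0.750.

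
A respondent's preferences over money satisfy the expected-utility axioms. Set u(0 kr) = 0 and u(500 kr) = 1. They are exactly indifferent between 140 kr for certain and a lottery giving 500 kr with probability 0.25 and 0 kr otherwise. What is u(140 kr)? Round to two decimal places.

0.25

The indifference gives u(140 kr) = 0.25·u(500 kr) + 0.75·u(0 kr) = 0.25·1 + 0.75·0 = 0.25.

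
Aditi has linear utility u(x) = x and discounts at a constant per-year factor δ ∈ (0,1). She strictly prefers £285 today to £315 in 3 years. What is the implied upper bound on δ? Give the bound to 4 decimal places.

The preference means 285 > δ^3·315.
Hence δ^3 < 285/315 = 0.90476, and x ↦ x^(1/3) is increasing on (0,∞).
δ < (285/315)^(1/3) ≈ 0.9672.

δ < 0.9672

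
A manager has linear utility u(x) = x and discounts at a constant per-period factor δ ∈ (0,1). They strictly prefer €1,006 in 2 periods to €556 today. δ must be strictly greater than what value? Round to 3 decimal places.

δ > 0.743

Comparing present values: 556 < δ^2·1006.
Hence δ^2 > 556/1006 = 0.55268, and x ↦ x^(1/2) is increasing on (0,∞).
δ > 0.55268^(1/2) = 0.743.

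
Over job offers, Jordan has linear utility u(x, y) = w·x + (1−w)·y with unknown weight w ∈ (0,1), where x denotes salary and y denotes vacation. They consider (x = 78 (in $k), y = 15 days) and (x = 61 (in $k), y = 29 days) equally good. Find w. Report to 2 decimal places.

w = 0.45

Equating utilities: w·78 + (1−w)·15 = w·61 + (1−w)·29.
w·(78−61) = (1−w)·(29−15), i.e. w·17 = (1−w)·14.
Hence w = 14/(17+14) = 14/31 = 0.45.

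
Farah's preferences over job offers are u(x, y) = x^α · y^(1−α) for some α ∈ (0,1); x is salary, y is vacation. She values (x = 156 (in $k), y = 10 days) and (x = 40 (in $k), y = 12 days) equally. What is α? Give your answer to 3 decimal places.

Indifference: 156^α · 10^(1−α) = 40^α · 12^(1−α).
(156/40)^α = (12/10)^(1−α); take logs: α·ln(156/40) = (1−α)·ln(12/10), i.e. α·1.360977 = (1−α)·0.182322.
Thus α·(1.543299) = 0.182322, so α = 0.182322/1.543299 ≈ 0.118.

α ≈ 0.118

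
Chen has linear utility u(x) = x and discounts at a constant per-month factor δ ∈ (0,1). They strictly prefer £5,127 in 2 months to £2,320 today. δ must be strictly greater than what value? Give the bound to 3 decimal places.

The preference means 2320 < δ^2·5127.
Hence δ^2 > 2320/5127 = 0.45251, and x ↦ x^(1/2) is increasing on (0,∞).
δ > (2320/5127)^(1/2) ≈ 0.673.

δ > 0.673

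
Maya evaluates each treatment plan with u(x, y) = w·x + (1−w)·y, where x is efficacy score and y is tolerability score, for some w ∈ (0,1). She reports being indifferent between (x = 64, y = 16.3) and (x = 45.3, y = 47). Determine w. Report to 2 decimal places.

Equating utilities: w·64 + (1−w)·16.3 = w·45.3 + (1−w)·47.
w·(64−45.3) = (1−w)·(47−16.3), i.e. w·18.7 = (1−w)·30.7.
So w/(1−w) = 30.7/18.7 = 1.6417, giving w = 30.7/(18.7+30.7) = 0.62.

w = 0.62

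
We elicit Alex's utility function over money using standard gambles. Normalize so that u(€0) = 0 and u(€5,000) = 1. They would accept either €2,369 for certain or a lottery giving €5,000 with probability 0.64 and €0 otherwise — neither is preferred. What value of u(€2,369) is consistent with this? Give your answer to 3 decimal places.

0.640

The indifference gives u(€2,369) = 0.64·u(€5,000) + 0.36·u(€0) = 0.64·1 + 0.36·0 = 0.64.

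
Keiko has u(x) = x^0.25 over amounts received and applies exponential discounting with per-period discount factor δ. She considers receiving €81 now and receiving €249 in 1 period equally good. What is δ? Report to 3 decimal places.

δ ≈ 0.755

Equating discounted utilities: u(81) = δ·u(249) ⇒ δ = u(81)/u(249).
Since u(x) = x^0.25, δ = (81/249)^0.25 = 0.32530^0.25 = 0.75522.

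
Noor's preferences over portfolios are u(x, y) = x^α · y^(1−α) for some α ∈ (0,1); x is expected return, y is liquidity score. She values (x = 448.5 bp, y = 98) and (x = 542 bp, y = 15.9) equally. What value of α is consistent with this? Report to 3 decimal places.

Set the two utilities equal: 448.5^α·98^(1−α) = 542^α·15.9^(1−α).
Rearrange to (448.5/542)^α = (15.9/98)^(1−α) and take logs: α·-0.189357 = (1−α)·-1.818648.
Thus α·(-2.008005) = -1.818648, so α = -1.818648/-2.008005 ≈ 0.906.

α ≈ 0.906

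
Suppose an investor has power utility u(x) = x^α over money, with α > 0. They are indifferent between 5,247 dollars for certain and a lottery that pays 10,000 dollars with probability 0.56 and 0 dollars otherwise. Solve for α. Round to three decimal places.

α ≈ 0.899

Since u(0) = 0, the lottery's EU is 0.56·10000^α.
Equating: 5247^α = 0.56·10000^α, i.e. 0.5247^α = 0.56.
α = ln(0.56) / ln(5247/10000) = -0.579818/-0.644929 ≈ 0.899.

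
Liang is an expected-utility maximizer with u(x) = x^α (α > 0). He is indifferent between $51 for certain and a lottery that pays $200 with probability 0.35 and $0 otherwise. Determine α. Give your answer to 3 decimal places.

α ≈ 0.768

Since u(0) = 0, the lottery's EU is 0.35·200^α.
Equating: 51^α = 0.35·200^α, i.e. 0.2550^α = 0.35.
α = ln(0.35) / ln(51/200) = -1.049822/-1.366492 ≈ 0.768.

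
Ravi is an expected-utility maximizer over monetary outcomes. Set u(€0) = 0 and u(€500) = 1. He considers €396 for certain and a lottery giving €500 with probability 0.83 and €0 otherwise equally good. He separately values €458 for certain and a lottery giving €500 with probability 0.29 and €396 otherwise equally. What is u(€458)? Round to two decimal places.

0.88

First, u(€396) = 0.83·u(€500) + 0.17·u(€0) = 0.83.
Then u(€458) = 0.29·u(€500) + 0.71·u(€396) = 0.29·1.00 + 0.71·0.83 = 0.8793.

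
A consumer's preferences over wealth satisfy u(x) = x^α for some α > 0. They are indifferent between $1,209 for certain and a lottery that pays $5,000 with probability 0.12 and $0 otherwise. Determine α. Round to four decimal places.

α ≈ 1.4935

The lottery's expected utility is 0.12·u(5000) + 0.88·u(0) = 0.12·5000^α (since u(0) = 0 for α > 0).
Equating: 1209^α = 0.12·5000^α, i.e. 0.2418^α = 0.12.
Taking logs: α·ln(1209/5000) = ln(0.12), so α = -2.1202635 / -1.4196443 ≈ 1.4935.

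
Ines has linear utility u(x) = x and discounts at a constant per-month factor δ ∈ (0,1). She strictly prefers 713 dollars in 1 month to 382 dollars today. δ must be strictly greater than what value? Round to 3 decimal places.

The preference means 382 < δ·713.
Dividing through by 713 gives δ > 0.53576.

δ > 0.536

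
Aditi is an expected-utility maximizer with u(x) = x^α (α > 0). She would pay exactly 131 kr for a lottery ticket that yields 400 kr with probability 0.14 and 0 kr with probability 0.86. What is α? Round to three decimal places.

α ≈ 1.761

Since u(0) = 0, the lottery's EU is 0.14·400^α.
Setting u(131) equal to that: 131^α = 0.14·400^α ⇒ (131/400)^α = 0.14.
Taking logs: α·ln(131/400) = ln(0.14), so α = -1.966113 / -1.116267 ≈ 1.761.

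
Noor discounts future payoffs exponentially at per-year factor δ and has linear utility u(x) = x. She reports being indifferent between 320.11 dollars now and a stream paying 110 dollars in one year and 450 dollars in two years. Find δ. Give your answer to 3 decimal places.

Present value of the stream is 110·δ + 450·δ². Indifference gives 110δ + 450δ² = 320.11.
That is, 450δ² + 110δ − 320.11 = 0, a quadratic in δ.
δ = (−110 + √(110² + 4·450·320.11)) / (2·450) = (−110 + √588298.00) / 900 ≈ 0.730.

δ ≈ 0.730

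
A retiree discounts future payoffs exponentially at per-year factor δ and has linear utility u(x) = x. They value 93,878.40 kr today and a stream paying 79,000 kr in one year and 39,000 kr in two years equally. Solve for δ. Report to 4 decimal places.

The stream is worth 79000δ + 39000δ² today, so 79000δ + 39000δ² = 93878.40.
Rearranged: 39000δ² + 79000δ − 93878.40 = 0.
By the quadratic formula (taking the positive root), δ = (−79000 + √20886030400.00) / 78000 ≈ 0.8400.

δ ≈ 0.8400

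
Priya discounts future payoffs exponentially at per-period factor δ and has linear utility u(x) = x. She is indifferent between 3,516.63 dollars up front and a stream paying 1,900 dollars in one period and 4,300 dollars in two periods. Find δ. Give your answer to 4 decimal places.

Equating present values: 3516.63 = 1900δ + 4300δ².
That is, 4300δ² + 1900δ − 3516.63 = 0, a quadratic in δ.
The positive root is δ = [−1900 + √(1900² + 4·4300·3516.63)] / (2·4300) = (−1900 + 8006.000)/8600 ≈ 0.7100.

δ ≈ 0.7100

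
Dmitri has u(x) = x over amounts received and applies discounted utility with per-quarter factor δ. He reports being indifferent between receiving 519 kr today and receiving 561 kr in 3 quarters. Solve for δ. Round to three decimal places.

Equating discounted utilities: u(519) = δ^3·u(561) ⇒ δ^3 = u(519)/u(561).
With u(x) = x: δ^3 = 519/561 = 0.92513.
So δ = 0.92513^(1/3) ≈ 0.974.

δ ≈ 0.974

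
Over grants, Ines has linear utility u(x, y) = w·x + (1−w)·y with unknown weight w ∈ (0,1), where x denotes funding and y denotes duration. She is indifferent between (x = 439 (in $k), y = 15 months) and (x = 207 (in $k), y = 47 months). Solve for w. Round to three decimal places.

u(439,15) = u(207,47) means w·439 + (1−w)·15 = w·207 + (1−w)·47.
w·(439−207) = (1−w)·(47−15), i.e. w·232 = (1−w)·32.
So w/(1−w) = 32/232 = 0.1379, giving w = 32/(232+32) = 0.121.

w = 0.121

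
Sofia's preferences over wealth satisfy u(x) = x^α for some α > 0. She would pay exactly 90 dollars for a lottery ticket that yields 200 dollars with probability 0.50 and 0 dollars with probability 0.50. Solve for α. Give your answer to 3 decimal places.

α ≈ 0.868

The lottery's expected utility is 0.50·u(200) + 0.50·u(0) = 0.50·200^α (since u(0) = 0 for α > 0).
Setting u(90) equal to that: 90^α = 0.50·200^α ⇒ (90/200)^α = 0.50.
Taking logs: α·ln(90/200) = ln(0.50), so α = -0.693147 / -0.798508 ≈ 0.868.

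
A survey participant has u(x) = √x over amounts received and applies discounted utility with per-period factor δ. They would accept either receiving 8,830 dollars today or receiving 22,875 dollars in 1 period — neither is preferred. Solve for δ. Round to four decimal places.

The payoff in 1 period is discounted by δ, so u(8830) = δ·u(22875) and δ = u(8830)/u(22875).
With u(x) = √x: δ = √8830/√22875 = √(8830/22875) = 0.62130.

δ ≈ 0.6213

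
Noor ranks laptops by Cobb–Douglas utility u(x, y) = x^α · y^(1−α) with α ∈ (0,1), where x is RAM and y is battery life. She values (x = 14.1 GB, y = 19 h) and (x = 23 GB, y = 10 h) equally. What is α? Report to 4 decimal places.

α ≈ 0.5674

Indifference: 14.1^α · 19^(1−α) = 23^α · 10^(1−α).
Taking logs: α·ln 14.1 + (1−α)·ln 19 = α·ln 23 + (1−α)·ln 10, i.e. α·-0.4893194 = (1−α)·-0.6418539.
So α/(1−α) = (-0.6418539)/(-0.4893194) = 1.3117279, and α = 1.3117279/2.3117279 ≈ 0.5674.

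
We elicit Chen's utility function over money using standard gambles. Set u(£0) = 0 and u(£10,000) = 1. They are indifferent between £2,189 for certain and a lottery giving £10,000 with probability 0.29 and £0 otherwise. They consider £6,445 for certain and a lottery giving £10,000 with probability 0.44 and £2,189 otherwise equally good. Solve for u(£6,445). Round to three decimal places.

0.602

From the first indifference, u(£2,189) = 0.29·u(£10,000) + 0.71·u(£0) = 0.29·1 + 0.71·0 = 0.29.
Then u(£6,445) = 0.44·u(£10,000) + 0.56·u(£2,189) = 0.44·1.00 + 0.56·0.29 = 0.6024.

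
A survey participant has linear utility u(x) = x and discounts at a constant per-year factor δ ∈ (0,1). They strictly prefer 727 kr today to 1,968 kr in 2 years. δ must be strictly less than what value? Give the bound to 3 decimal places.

δ < 0.608

Comparing present values: 727 > δ^2·1968.
So δ^2 < 727/1968 = 0.36941; taking the square root of both positive sides preserves the inequality.
δ < 0.36941^(1/2) = 0.608.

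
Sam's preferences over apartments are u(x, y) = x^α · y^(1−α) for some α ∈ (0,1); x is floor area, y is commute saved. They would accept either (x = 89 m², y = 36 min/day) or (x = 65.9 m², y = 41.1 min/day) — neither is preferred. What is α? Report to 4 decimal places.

α ≈ 0.3060

Set the two utilities equal: 89^α·36^(1−α) = 65.9^α·41.1^(1−α).
Taking logs: α·ln 89 + (1−α)·ln 36 = α·ln 65.9 + (1−α)·ln 41.1, i.e. α·0.3004979 = (1−α)·0.1324892.
So α/(1−α) = (0.1324892)/(0.3004979) = 0.4408989, and α = 0.4408989/1.4408989 ≈ 0.3060.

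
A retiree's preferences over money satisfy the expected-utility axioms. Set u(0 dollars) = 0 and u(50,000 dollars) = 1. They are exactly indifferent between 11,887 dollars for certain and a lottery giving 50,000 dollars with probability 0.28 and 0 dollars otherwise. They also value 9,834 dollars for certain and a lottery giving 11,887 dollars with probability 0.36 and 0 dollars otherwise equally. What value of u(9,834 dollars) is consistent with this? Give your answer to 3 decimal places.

0.101

First, u(11,887 dollars) = 0.28·u(50,000 dollars) + 0.72·u(0 dollars) = 0.28.
Then u(9,834 dollars) = 0.36·u(11,887 dollars) + 0.64·u(0 dollars) = 0.36·0.28 + 0.64·0.00 = 0.1008.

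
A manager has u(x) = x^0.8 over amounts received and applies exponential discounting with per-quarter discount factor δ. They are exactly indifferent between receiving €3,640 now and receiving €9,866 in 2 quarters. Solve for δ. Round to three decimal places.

δ ≈ 0.671

Indifference means u(3640) = δ^2 · u(9866), so δ^2 = u(3640)/u(9866).
With u(x) = x^0.8: δ^2 = 3640^0.8/9866^0.8 = (3640/9866)^0.8 = 0.45037.
Hence δ = (0.45037)^(1/2) = 0.67110.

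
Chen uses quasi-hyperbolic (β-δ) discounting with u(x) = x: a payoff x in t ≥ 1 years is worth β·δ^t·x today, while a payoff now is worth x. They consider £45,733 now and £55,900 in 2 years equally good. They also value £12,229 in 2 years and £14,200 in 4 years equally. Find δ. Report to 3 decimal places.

Both payoffs in the second observation are in the future, so β drops out: δ^2·12229 = δ^4·14200 ⇒ δ^2 = 12229/14200 = 0.86120, so δ = 0.92801.

δ ≈ 0.928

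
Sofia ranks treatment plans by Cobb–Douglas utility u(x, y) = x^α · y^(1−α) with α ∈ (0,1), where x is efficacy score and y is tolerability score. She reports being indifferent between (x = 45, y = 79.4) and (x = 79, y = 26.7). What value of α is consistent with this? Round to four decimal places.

The Cobb–Douglas utilities coincide, so 45^α·79.4^(1−α) = 79^α·26.7^(1−α).
Taking logs: α·ln 45 + (1−α)·ln 79.4 = α·ln 79 + (1−α)·ln 26.7, i.e. α·-0.5627854 = (1−α)·-1.0898348.
Thus α·(-1.6526202) = -1.0898348, so α = -1.0898348/-1.6526202 ≈ 0.6595.

α ≈ 0.6595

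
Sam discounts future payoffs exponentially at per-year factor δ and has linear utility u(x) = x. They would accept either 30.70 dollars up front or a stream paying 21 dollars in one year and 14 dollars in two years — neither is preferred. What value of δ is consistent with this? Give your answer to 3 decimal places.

Equating present values: 30.70 = 21δ + 14δ².
Rearranged: 14δ² + 21δ − 30.70 = 0.
By the quadratic formula (taking the positive root), δ = (−21 + √2160.20) / 28 ≈ 0.910.

δ ≈ 0.910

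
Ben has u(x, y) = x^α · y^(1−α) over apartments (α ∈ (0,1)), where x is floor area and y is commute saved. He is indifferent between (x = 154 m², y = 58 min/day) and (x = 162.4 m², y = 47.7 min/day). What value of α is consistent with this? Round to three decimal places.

α ≈ 0.786

The Cobb–Douglas utilities coincide, so 154^α·58^(1−α) = 162.4^α·47.7^(1−α).
Taking logs: α·ln 154 + (1−α)·ln 58 = α·ln 162.4 + (1−α)·ln 47.7, i.e. α·-0.053110 = (1−α)·-0.195512.
Thus α·(-0.248622) = -0.195512, so α = -0.195512/-0.248622 ≈ 0.786.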